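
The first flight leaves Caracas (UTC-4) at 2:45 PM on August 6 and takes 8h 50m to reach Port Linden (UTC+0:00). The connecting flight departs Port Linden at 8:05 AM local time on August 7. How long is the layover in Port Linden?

4 hours 30 minutes

Convert departure to UTC: 2:45 PM + 4:00 = 6:45 PM UTC on Aug 6.
Add 8 hours 50 minutes flight time → 3:35 AM UTC (Aug 7).
Port Linden is UTC+0, so local arrival is the same: 3:35 AM on Aug 7.
Layover = 8:05 AM − 3:35 AM = 4 hours 30 minutes.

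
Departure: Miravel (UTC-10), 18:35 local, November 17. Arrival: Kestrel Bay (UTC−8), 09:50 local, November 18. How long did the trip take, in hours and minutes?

13 hours 15 minutes

Kestrel Bay is 2:00 ahead of Miravel.
Clock-face elapsed time (ignoring zones) is 15 hours 15 minutes.
Actual elapsed = 15 hours 15 minutes − 2:00 = 13 hours 15 minutes.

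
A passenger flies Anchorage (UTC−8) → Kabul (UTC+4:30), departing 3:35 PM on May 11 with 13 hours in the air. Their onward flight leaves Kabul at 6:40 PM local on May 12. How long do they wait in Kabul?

1 hour 35 minutes

Convert departure to UTC: 3:35 PM + 8:00 = 11:35 PM UTC on May 11.
Add 13 hours flight time → 12:35 PM UTC (May 12).
Kabul is UTC+4:30, so local arrival = 12:35 PM + 4:30 = 5:05 PM on May 12.
Layover = 6:40 PM − 5:05 PM = 1 hour 35 minutes.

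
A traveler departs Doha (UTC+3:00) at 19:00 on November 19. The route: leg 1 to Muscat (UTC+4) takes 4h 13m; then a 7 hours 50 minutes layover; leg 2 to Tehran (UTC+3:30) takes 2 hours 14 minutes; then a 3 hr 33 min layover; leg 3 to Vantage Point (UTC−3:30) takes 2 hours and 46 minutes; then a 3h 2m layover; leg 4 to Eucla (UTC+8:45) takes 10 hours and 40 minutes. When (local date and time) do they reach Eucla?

Convert departure to UTC: 19:00 − 3:00 = 16:00 UTC on Nov 19.
Add 4 hours and 13 minutes leg 1 → 20:13 UTC.
Add 7 hours 50 minutes layover in Muscat → 04:03 UTC (Nov 20).
Add 2 hours and 14 minutes leg 2 → 06:17 UTC.
Add 3 hours and 33 minutes layover in Tehran → 09:50 UTC.
Add 2 hours 46 minutes leg 3 → 12:36 UTC.
Add 3 hours and 2 minutes layover in Vantage Point → 15:38 UTC.
Add 10 hours and 40 minutes leg 4 → 02:18 UTC (Nov 21).
Eucla is UTC+8:45, so local arrival = 02:18 + 8:45 = 11:03 on Nov 21.

11:03 on Nov 21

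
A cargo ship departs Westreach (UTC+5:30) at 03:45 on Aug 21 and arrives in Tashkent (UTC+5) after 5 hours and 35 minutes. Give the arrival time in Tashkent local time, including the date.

08:50 on August 21

Convert departure to UTC: 03:45 − 5:30 = 22:15 UTC on Aug 20.
Add 5 hours 35 minutes travel time → 03:50 UTC (Aug 21).
Tashkent is UTC+5:00, so local arrival = 03:50 + 5:00 = 08:50 on Aug 21.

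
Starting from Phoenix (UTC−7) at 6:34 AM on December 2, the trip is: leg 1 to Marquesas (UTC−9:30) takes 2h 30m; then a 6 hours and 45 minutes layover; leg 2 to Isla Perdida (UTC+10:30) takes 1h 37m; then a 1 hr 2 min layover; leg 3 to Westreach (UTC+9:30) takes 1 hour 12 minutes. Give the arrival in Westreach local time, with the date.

12:10 PM on December 3

Convert departure to UTC: 6:34 AM + 7:00 = 1:34 PM UTC on Dec 2.
Add 2 hours 30 minutes leg 1 → 4:04 PM UTC.
Add 6 hours and 45 minutes layover in Marquesas → 10:49 PM UTC.
Add 1 hour 37 minutes leg 2 → 12:26 AM UTC (Dec 3).
Add 1 hour and 2 minutes layover in Isla Perdida → 1:28 AM UTC.
Add 1 hour 12 minutes leg 3 → 2:40 AM UTC.
Westreach is UTC+9:30, so local arrival = 2:40 AM + 9:30 = 12:10 PM on Dec 3.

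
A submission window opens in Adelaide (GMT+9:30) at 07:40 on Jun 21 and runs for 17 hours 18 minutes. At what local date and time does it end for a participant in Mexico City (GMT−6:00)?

Mexico City is 15:30 behind Adelaide.
After 17 hours and 18 minutes it is 00:58 (Jun 22) in Adelaide.
Shift by the zone difference: 00:58 − 15:30 = 09:28 on Jun 21 in Mexico City.

09:28 on June 21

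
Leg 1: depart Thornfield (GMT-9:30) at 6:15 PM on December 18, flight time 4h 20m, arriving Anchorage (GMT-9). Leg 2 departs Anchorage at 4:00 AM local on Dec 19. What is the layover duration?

Convert departure to UTC: 6:15 PM + 9:30 = 3:45 AM UTC on Dec 19.
Add 4 hours and 20 minutes flight time → 8:05 AM UTC.
Anchorage is UTC−9:00, so local arrival = 8:05 AM − 9:00 = 11:05 PM on Dec 18.
Layover = 4:00 AM − 11:05 PM (+1 day) = 4 hours 55 minutes.

4 hours 55 minutes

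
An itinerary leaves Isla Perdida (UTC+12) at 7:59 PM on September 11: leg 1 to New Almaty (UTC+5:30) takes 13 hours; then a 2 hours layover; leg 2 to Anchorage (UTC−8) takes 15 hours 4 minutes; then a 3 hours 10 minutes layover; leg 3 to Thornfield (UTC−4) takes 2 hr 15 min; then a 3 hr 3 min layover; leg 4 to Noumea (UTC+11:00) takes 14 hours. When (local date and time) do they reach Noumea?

11:31 PM on Sep 13

Convert departure to UTC: 7:59 PM − 12:00 = 7:59 AM UTC on Sep 11.
Add 13 hours leg 1 → 8:59 PM UTC.
Add 2 hours layover in New Almaty → 10:59 PM UTC.
Add 15 hours and 4 minutes leg 2 → 2:03 PM UTC (Sep 12).
Add 3 hours and 10 minutes layover in Anchorage → 5:13 PM UTC.
Add 2 hours 15 minutes leg 3 → 7:28 PM UTC.
Add 3 hours and 3 minutes layover in Thornfield → 10:31 PM UTC.
Add 14 hours leg 4 → 12:31 PM UTC (Sep 13).
Noumea is UTC+11:00, so local arrival = 12:31 PM + 11:00 = 11:31 PM on Sep 13.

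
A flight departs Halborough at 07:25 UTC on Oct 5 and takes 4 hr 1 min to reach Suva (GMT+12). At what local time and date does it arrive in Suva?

23:26 on October 5

Departure is given in UTC: 07:25 on Oct 5.
Add 4 hours 1 minute → 11:26 UTC.
Suva is UTC+12:00: 11:26 + 12:00 = 23:26 on Oct 5.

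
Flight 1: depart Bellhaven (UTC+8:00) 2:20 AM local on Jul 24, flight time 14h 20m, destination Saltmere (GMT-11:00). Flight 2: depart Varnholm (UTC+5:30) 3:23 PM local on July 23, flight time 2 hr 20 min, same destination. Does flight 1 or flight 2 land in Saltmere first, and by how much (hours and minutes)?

the second, by 20 hours 27 minutes

Flight 1 in UTC: 2:20 AM − 8:00 = 6:20 PM on Jul 23.
+14 hours and 20 minutes → arrive 8:40 AM UTC on Jul 24.
Flight 2 in UTC: 3:23 PM − 5:30 = 9:53 AM on Jul 23.
+2 hours and 20 minutes → arrive 12:13 PM UTC on Jul 23.
Flight 2 lands earlier by 20 hours 27 minutes.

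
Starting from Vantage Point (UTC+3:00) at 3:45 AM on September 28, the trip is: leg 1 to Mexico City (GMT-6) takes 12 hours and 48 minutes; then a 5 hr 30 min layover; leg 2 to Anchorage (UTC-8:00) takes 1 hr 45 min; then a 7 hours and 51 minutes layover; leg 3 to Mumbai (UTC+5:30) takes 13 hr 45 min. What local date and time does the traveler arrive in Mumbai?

11:54 PM on September 29

Convert departure to UTC: 3:45 AM − 3:00 = 12:45 AM UTC on Sep 28.
Add 12 hours and 48 minutes leg 1 → 1:33 PM UTC.
Add 5 hours and 30 minutes layover in Mexico City → 7:03 PM UTC.
Add 1 hour 45 minutes leg 2 → 8:48 PM UTC.
Add 7 hours and 51 minutes layover in Anchorage → 4:39 AM UTC (Sep 29).
Add 13 hours and 45 minutes leg 3 → 6:24 PM UTC.
Mumbai is UTC+5:30, so local arrival = 6:24 PM + 5:30 = 11:54 PM on Sep 29.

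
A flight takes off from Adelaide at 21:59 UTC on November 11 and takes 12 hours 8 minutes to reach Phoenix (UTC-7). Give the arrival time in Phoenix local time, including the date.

03:07 on November 12

Departure is given in UTC: 21:59 on Nov 11.
Add 12 hours and 8 minutes → 10:07 UTC (Nov 12).
Phoenix is UTC−7:00: 10:07 − 7:00 = 03:07 on Nov 12.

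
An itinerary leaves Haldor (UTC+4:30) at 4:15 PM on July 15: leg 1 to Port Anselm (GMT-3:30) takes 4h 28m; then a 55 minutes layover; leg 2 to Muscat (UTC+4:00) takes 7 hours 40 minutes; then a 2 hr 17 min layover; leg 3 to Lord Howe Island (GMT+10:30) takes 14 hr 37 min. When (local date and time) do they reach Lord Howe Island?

4:12 AM on July 17

Convert departure to UTC: 4:15 PM − 4:30 = 11:45 AM UTC on Jul 15.
Add 4 hours 28 minutes leg 1 → 4:13 PM UTC.
Add 55 minutes layover in Port Anselm → 5:08 PM UTC.
Add 7 hours and 40 minutes leg 2 → 12:48 AM UTC (Jul 16).
Add 2 hours and 17 minutes layover in Muscat → 3:05 AM UTC.
Add 14 hours and 37 minutes leg 3 → 5:42 PM UTC.
Lord Howe Island is UTC+10:30, so local arrival = 5:42 PM + 10:30 = 4:12 AM on Jul 17.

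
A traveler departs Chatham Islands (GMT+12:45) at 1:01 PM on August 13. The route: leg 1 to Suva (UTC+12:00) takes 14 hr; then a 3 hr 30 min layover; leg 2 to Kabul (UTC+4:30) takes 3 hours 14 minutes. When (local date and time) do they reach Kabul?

1:30 AM on Aug 14

Convert departure to UTC: 1:01 PM − 12:45 = 12:16 AM UTC on Aug 13.
Add 14 hours leg 1 → 2:16 PM UTC.
Add 3 hours and 30 minutes layover in Suva → 5:46 PM UTC.
Add 3 hours 14 minutes leg 2 → 9:00 PM UTC.
Kabul is UTC+4:30, so local arrival = 9:00 PM + 4:30 = 1:30 AM on Aug 14.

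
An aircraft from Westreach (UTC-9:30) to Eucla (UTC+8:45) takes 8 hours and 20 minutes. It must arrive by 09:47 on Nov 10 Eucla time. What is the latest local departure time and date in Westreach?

Target arrival in UTC: 09:47 − 8:45 = 01:02 on Nov 10.
Subtract 8 hours and 20 minutes → departure 16:42 UTC on Nov 9.
Westreach is UTC−9:30: 16:42 − 9:30 = 07:12 on Nov 9.

07:12 on November 9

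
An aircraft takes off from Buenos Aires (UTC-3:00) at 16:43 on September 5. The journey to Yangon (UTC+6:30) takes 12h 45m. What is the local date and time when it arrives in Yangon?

14:58 on September 6

Convert departure to UTC: 16:43 + 3:00 = 19:43 UTC on Sep 5.
Add 12 hours and 45 minutes travel time → 08:28 UTC (Sep 6).
Yangon is UTC+6:30, so local arrival = 08:28 + 6:30 = 14:58 on Sep 6.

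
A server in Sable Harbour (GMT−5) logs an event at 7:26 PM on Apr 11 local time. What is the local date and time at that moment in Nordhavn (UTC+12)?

In UTC: 7:26 PM + 5:00 = 12:26 AM on Apr 12.
Nordhavn is UTC+12:00: 12:26 AM + 12:00 = 12:26 PM on Apr 12.

12:26 PM on April 12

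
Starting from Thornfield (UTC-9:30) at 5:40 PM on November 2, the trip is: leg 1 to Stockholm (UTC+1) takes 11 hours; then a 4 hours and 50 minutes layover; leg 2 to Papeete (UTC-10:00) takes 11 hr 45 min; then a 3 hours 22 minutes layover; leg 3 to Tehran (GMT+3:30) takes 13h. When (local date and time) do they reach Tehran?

Convert departure to UTC: 5:40 PM + 9:30 = 3:10 AM UTC on Nov 3.
Add 11 hours leg 1 → 2:10 PM UTC.
Add 4 hours 50 minutes layover in Stockholm → 7:00 PM UTC.
Add 11 hours 45 minutes leg 2 → 6:45 AM UTC (Nov 4).
Add 3 hours 22 minutes layover in Papeete → 10:07 AM UTC.
Add 13 hours leg 3 → 11:07 PM UTC.
Tehran is UTC+3:30, so local arrival = 11:07 PM + 3:30 = 2:37 AM on Nov 5.

2:37 AM on November 5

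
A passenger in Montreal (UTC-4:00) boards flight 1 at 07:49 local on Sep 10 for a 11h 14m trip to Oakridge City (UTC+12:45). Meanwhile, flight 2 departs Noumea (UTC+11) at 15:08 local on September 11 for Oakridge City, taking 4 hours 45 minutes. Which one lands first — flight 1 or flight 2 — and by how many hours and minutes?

the first, by 9 hours 50 minutes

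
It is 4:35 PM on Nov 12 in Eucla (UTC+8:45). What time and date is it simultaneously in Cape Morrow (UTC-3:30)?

4:20 AM on Nov 12

Cape Morrow is 12:15 behind Eucla.
Shift by the zone difference: 4:35 PM − 12:15 = 4:20 AM on Nov 12 in Cape Morrow.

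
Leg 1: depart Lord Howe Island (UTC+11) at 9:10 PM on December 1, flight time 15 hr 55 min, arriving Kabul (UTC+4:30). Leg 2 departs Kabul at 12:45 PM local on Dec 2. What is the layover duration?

6 hours 10 minutes

Convert departure to UTC: 9:10 PM − 11:00 = 10:10 AM UTC on Dec 1.
Add 15 hours and 55 minutes flight time → 2:05 AM UTC (Dec 2).
Kabul is UTC+4:30, so local arrival = 2:05 AM + 4:30 = 6:35 AM on Dec 2.
Layover = 12:45 PM − 6:35 AM = 6 hours 10 minutes.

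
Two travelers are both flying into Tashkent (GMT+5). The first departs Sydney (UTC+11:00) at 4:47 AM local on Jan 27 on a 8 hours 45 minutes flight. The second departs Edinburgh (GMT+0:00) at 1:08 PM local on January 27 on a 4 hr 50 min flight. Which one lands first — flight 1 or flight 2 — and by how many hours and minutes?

Flight 1 in UTC: 4:47 AM − 11:00 = 5:47 PM on Jan 26.
+8 hours and 45 minutes → arrive 2:32 AM UTC on Jan 27.
Flight 2 departs at 1:08 PM UTC (Jan 27).
+4 hours 50 minutes → arrive 5:58 PM UTC on Jan 27.
Flight 1 lands earlier by 15 hours 26 minutes.

the first, by 15 hours 26 minutes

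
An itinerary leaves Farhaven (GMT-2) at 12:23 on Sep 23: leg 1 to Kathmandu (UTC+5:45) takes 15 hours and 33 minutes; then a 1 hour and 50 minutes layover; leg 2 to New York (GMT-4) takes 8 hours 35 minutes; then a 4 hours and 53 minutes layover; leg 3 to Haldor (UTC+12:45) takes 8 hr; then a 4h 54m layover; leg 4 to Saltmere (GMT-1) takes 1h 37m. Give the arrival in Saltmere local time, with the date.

10:45 on September 25

Convert departure to UTC: 12:23 + 2:00 = 14:23 UTC on Sep 23.
Add 15 hours and 33 minutes leg 1 → 05:56 UTC (Sep 24).
Add 1 hour and 50 minutes layover in Kathmandu → 07:46 UTC.
Add 8 hours and 35 minutes leg 2 → 16:21 UTC.
Add 4 hours and 53 minutes layover in New York → 21:14 UTC.
Add 8 hours leg 3 → 05:14 UTC (Sep 25).
Add 4 hours and 54 minutes layover in Haldor → 10:08 UTC.
Add 1 hour and 37 minutes leg 4 → 11:45 UTC.
Saltmere is UTC−1:00, so local arrival = 11:45 − 1:00 = 10:45 on Sep 25.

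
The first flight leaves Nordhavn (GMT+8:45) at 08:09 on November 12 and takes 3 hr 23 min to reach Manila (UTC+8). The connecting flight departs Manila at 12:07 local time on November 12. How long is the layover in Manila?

1 hour 20 minutes

Convert departure to UTC: 08:09 − 8:45 = 23:24 UTC on Nov 11.
Add 3 hours and 23 minutes flight time → 02:47 UTC (Nov 12).
Manila is UTC+8:00, so local arrival = 02:47 + 8:00 = 10:47 on Nov 12.
Layover = 12:07 − 10:47 = 1 hour 20 minutes.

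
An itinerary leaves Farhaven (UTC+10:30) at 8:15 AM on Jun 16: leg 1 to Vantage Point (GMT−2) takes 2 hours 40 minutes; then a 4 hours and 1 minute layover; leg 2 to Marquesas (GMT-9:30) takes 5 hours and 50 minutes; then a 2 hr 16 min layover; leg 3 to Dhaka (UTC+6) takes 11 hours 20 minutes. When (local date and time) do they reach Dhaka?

5:52 AM on Jun 17

Convert departure to UTC: 8:15 AM − 10:30 = 9:45 PM UTC on Jun 15.
Add 2 hours and 40 minutes leg 1 → 12:25 AM UTC (Jun 16).
Add 4 hours 1 minute layover in Vantage Point → 4:26 AM UTC.
Add 5 hours 50 minutes leg 2 → 10:16 AM UTC.
Add 2 hours and 16 minutes layover in Marquesas → 12:32 PM UTC.
Add 11 hours 20 minutes leg 3 → 11:52 PM UTC.
Dhaka is UTC+6:00, so local arrival = 11:52 PM + 6:00 = 5:52 AM on Jun 17.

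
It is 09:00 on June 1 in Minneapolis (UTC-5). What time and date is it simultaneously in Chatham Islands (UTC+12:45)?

02:45 on Jun 2

In UTC: 09:00 + 5:00 = 14:00 on Jun 1.
Chatham Islands is UTC+12:45: 14:00 + 12:45 = 02:45 on Jun 2.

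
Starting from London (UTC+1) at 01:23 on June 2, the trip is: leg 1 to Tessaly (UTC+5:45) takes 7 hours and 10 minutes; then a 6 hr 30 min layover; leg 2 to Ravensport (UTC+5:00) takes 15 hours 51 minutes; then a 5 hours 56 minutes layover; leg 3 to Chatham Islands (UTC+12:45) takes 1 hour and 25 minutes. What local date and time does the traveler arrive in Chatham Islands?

Convert departure to UTC: 01:23 − 1:00 = 00:23 UTC on Jun 2.
Add 7 hours and 10 minutes leg 1 → 07:33 UTC.
Add 6 hours 30 minutes layover in Tessaly → 14:03 UTC.
Add 15 hours and 51 minutes leg 2 → 05:54 UTC (Jun 3).
Add 5 hours 56 minutes layover in Ravensport → 11:50 UTC.
Add 1 hour 25 minutes leg 3 → 13:15 UTC.
Chatham Islands is UTC+12:45, so local arrival = 13:15 + 12:45 = 02:00 on Jun 4.

02:00 on June 4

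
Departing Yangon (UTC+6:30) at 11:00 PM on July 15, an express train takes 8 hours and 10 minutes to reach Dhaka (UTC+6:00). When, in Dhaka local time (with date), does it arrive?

Dhaka is 0:30 behind Yangon.
After 8 hours 10 minutes it is 7:10 AM (Jul 16) in Yangon.
Shift by the zone difference: 7:10 AM − 0:30 = 6:40 AM on Jul 16 in Dhaka.

6:40 AM on July 16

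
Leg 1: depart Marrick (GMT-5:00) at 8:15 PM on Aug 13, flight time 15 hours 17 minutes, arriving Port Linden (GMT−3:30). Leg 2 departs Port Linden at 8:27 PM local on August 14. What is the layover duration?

7 hours 25 minutes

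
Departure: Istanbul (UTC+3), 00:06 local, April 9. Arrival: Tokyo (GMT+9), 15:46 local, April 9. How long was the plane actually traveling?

Departure in UTC: 00:06 − 3:00 = 21:06 on Apr 8.
Arrival in UTC: 15:46 − 9:00 = 06:46 on Apr 9.
Elapsed = 06:46 − 21:06 (+1 day) = 9 hours 40 minutes.

9 hours 40 minutes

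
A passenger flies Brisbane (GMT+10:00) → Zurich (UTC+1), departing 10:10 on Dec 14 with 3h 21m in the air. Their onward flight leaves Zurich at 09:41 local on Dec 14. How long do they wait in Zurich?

Convert departure to UTC: 10:10 − 10:00 = 00:10 UTC on Dec 14.
Add 3 hours 21 minutes flight time → 03:31 UTC.
Zurich is UTC+1:00, so local arrival = 03:31 + 1:00 = 04:31 on Dec 14.
Layover = 09:41 − 04:31 = 5 hours 10 minutes.

5 hours 10 minutes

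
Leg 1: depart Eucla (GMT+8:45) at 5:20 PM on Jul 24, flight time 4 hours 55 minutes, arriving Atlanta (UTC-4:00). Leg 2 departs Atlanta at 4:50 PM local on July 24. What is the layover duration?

Convert departure to UTC: 5:20 PM − 8:45 = 8:35 AM UTC on Jul 24.
Add 4 hours and 55 minutes flight time → 1:30 PM UTC.
Atlanta is UTC−4:00, so local arrival = 1:30 PM − 4:00 = 9:30 AM on Jul 24.
Layover = 4:50 PM − 9:30 AM = 7 hours 20 minutes.

7 hours 20 minutes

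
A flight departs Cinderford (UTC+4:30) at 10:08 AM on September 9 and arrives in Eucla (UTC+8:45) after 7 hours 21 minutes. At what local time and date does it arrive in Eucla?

9:44 PM on Sep 9

Eucla is 4:15 ahead of Cinderford.
After 7 hours 21 minutes it is 5:29 PM in Cinderford.
Shift by the zone difference: 5:29 PM + 4:15 = 9:44 PM on Sep 9 in Eucla.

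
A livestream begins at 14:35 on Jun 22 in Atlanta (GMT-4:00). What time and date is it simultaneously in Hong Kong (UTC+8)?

02:35 on June 23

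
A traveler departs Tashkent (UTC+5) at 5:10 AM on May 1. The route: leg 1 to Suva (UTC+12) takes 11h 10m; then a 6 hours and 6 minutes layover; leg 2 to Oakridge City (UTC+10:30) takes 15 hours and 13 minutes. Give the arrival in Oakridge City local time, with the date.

Convert departure to UTC: 5:10 AM − 5:00 = 12:10 AM UTC on May 1.
Add 11 hours 10 minutes leg 1 → 11:20 AM UTC.
Add 6 hours 6 minutes layover in Suva → 5:26 PM UTC.
Add 15 hours and 13 minutes leg 2 → 8:39 AM UTC (May 2).
Oakridge City is UTC+10:30, so local arrival = 8:39 AM + 10:30 = 7:09 PM on May 2.

7:09 PM on May 2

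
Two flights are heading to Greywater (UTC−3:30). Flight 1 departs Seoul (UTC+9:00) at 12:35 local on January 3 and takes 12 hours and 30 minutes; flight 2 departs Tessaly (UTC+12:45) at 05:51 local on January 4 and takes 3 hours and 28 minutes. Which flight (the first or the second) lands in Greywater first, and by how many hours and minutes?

Flight 1 in UTC: 12:35 − 9:00 = 03:35 on Jan 3.
+12 hours 30 minutes → arrive 16:05 UTC on Jan 3.
Flight 2 in UTC: 05:51 − 12:45 = 17:06 on Jan 3.
+3 hours and 28 minutes → arrive 20:34 UTC on Jan 3.
Flight 1 lands earlier by 4 hours 29 minutes.

the first, by 4 hours 29 minutes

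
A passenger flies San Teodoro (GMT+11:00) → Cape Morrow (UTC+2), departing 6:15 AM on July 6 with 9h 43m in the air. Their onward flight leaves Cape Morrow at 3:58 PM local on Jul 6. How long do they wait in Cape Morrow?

Convert departure to UTC: 6:15 AM − 11:00 = 7:15 PM UTC on Jul 5.
Add 9 hours and 43 minutes flight time → 4:58 AM UTC (Jul 6).
Cape Morrow is UTC+2:00, so local arrival = 4:58 AM + 2:00 = 6:58 AM on Jul 6.
Layover = 3:58 PM − 6:58 AM = 9 hours.

9 hours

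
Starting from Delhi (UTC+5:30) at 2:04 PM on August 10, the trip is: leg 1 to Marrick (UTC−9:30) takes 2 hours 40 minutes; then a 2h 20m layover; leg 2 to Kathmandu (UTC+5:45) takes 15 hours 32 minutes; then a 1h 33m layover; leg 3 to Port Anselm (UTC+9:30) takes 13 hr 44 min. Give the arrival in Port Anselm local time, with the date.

5:53 AM on Aug 12

Convert departure to UTC: 2:04 PM − 5:30 = 8:34 AM UTC on Aug 10.
Add 2 hours 40 minutes leg 1 → 11:14 AM UTC.
Add 2 hours 20 minutes layover in Marrick → 1:34 PM UTC.
Add 15 hours and 32 minutes leg 2 → 5:06 AM UTC (Aug 11).
Add 1 hour 33 minutes layover in Kathmandu → 6:39 AM UTC.
Add 13 hours and 44 minutes leg 3 → 8:23 PM UTC.
Port Anselm is UTC+9:30, so local arrival = 8:23 PM + 9:30 = 5:53 AM on Aug 12.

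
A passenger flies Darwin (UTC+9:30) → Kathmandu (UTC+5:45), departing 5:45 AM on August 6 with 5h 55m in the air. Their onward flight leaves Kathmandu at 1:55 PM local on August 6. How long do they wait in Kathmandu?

Convert departure to UTC: 5:45 AM − 9:30 = 8:15 PM UTC on Aug 5.
Add 5 hours and 55 minutes flight time → 2:10 AM UTC (Aug 6).
Kathmandu is UTC+5:45, so local arrival = 2:10 AM + 5:45 = 7:55 AM on Aug 6.
Layover = 1:55 PM − 7:55 AM = 6 hours.

6 hours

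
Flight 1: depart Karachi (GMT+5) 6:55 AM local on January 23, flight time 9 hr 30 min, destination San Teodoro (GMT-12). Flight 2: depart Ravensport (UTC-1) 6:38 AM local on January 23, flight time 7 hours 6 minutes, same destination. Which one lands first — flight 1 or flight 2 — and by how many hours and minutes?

Flight 1 in UTC: 6:55 AM − 5:00 = 1:55 AM on Jan 23.
+9 hours and 30 minutes → arrive 11:25 AM UTC on Jan 23.
Flight 2 in UTC: 6:38 AM + 1:00 = 7:38 AM on Jan 23.
+7 hours 6 minutes → arrive 2:44 PM UTC on Jan 23.
Flight 1 lands earlier by 3 hours 19 minutes.

the first, by 3 hours 19 minutes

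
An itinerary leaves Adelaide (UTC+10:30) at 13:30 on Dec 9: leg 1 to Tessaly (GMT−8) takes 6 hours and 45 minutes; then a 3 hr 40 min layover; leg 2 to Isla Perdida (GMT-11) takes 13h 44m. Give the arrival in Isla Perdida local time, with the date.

Convert departure to UTC: 13:30 − 10:30 = 03:00 UTC on Dec 9.
Add 6 hours and 45 minutes leg 1 → 09:45 UTC.
Add 3 hours and 40 minutes layover in Tessaly → 13:25 UTC.
Add 13 hours 44 minutes leg 2 → 03:09 UTC (Dec 10).
Isla Perdida is UTC−11:00, so local arrival = 03:09 − 11:00 = 16:09 on Dec 9.

16:09 on December 9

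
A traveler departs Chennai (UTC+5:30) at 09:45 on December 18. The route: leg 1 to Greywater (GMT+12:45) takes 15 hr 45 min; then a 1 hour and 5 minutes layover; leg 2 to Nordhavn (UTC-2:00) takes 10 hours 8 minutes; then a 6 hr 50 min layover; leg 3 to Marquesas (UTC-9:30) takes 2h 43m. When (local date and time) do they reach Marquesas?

07:16 on December 19

Convert departure to UTC: 09:45 − 5:30 = 04:15 UTC on Dec 18.
Add 15 hours and 45 minutes leg 1 → 20:00 UTC.
Add 1 hour and 5 minutes layover in Greywater → 21:05 UTC.
Add 10 hours 8 minutes leg 2 → 07:13 UTC (Dec 19).
Add 6 hours 50 minutes layover in Nordhavn → 14:03 UTC.
Add 2 hours and 43 minutes leg 3 → 16:46 UTC.
Marquesas is UTC−9:30, so local arrival = 16:46 − 9:30 = 07:16 on Dec 19.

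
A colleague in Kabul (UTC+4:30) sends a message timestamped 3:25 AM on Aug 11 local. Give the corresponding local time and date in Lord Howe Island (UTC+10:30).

In UTC: 3:25 AM − 4:30 = 10:55 PM on Aug 10.
Lord Howe Island is UTC+10:30: 10:55 PM + 10:30 = 9:25 AM on Aug 11.

9:25 AM on August 11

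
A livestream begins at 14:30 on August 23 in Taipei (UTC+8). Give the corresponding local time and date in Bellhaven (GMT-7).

In UTC: 14:30 − 8:00 = 06:30 on Aug 23.
Bellhaven is UTC−7:00: 06:30 − 7:00 = 23:30 on Aug 22.

23:30 on Aug 22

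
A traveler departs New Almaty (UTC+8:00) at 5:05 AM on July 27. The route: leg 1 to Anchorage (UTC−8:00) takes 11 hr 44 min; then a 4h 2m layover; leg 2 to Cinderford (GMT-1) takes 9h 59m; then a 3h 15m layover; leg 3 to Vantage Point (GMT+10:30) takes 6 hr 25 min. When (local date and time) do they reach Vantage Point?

7:00 PM on July 28

Convert departure to UTC: 5:05 AM − 8:00 = 9:05 PM UTC on Jul 26.
Add 11 hours 44 minutes leg 1 → 8:49 AM UTC (Jul 27).
Add 4 hours and 2 minutes layover in Anchorage → 12:51 PM UTC.
Add 9 hours and 59 minutes leg 2 → 10:50 PM UTC.
Add 3 hours and 15 minutes layover in Cinderford → 2:05 AM UTC (Jul 28).
Add 6 hours and 25 minutes leg 3 → 8:30 AM UTC.
Vantage Point is UTC+10:30, so local arrival = 8:30 AM + 10:30 = 7:00 PM on Jul 28.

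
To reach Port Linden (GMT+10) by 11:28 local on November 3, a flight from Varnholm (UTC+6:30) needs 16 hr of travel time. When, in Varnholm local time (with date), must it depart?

15:58 on Nov 2

Target arrival in UTC: 11:28 − 10:00 = 01:28 on Nov 3.
Subtract 16 hours → departure 09:28 UTC on Nov 2.
Varnholm is UTC+6:30: 09:28 + 6:30 = 15:58 on Nov 2.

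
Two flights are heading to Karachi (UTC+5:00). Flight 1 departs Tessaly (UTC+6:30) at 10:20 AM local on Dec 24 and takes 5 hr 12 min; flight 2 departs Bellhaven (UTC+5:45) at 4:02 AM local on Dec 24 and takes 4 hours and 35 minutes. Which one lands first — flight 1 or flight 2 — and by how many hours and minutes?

the second, by 6 hours 10 minutes

Flight 1 in UTC: 10:20 AM − 6:30 = 3:50 AM on Dec 24.
+5 hours 12 minutes → arrive 9:02 AM UTC on Dec 24.
Flight 2 in UTC: 4:02 AM − 5:45 = 10:17 PM on Dec 23.
+4 hours and 35 minutes → arrive 2:52 AM UTC on Dec 24.
Flight 2 lands earlier by 6 hours 10 minutes.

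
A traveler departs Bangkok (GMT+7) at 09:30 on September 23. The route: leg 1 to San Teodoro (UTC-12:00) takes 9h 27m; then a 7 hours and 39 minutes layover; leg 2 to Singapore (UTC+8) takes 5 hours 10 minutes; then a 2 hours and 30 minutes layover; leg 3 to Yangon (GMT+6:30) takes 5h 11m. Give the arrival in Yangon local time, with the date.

Convert departure to UTC: 09:30 − 7:00 = 02:30 UTC on Sep 23.
Add 9 hours and 27 minutes leg 1 → 11:57 UTC.
Add 7 hours and 39 minutes layover in San Teodoro → 19:36 UTC.
Add 5 hours 10 minutes leg 2 → 00:46 UTC (Sep 24).
Add 2 hours 30 minutes layover in Singapore → 03:16 UTC.
Add 5 hours 11 minutes leg 3 → 08:27 UTC.
Yangon is UTC+6:30, so local arrival = 08:27 + 6:30 = 14:57 on Sep 24.

14:57 on Sep 24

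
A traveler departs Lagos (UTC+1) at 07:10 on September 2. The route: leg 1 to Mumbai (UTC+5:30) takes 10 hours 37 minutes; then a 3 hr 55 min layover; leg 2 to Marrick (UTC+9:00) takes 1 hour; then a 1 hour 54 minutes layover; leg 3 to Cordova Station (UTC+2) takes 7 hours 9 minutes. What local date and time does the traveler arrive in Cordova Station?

Convert departure to UTC: 07:10 − 1:00 = 06:10 UTC on Sep 2.
Add 10 hours 37 minutes leg 1 → 16:47 UTC.
Add 3 hours 55 minutes layover in Mumbai → 20:42 UTC.
Add 1 hour leg 2 → 21:42 UTC.
Add 1 hour 54 minutes layover in Marrick → 23:36 UTC.
Add 7 hours 9 minutes leg 3 → 06:45 UTC (Sep 3).
Cordova Station is UTC+2:00, so local arrival = 06:45 + 2:00 = 08:45 on Sep 3.

08:45 on Sep 3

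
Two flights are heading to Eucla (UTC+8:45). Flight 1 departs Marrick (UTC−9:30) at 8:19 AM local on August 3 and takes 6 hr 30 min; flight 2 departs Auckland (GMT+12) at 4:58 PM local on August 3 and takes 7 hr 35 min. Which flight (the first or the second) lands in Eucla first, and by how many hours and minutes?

the second, by 11 hours 46 minutes

Flight 1 in UTC: 8:19 AM + 9:30 = 5:49 PM on Aug 3.
+6 hours 30 minutes → arrive 12:19 AM UTC on Aug 4.
Flight 2 in UTC: 4:58 PM − 12:00 = 4:58 AM on Aug 3.
+7 hours 35 minutes → arrive 12:33 PM UTC on Aug 3.
Flight 2 lands earlier by 11 hours 46 minutes.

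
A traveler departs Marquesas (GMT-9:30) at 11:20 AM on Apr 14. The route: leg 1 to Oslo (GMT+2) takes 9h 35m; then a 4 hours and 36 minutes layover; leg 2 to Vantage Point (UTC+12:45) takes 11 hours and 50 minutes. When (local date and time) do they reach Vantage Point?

Convert departure to UTC: 11:20 AM + 9:30 = 8:50 PM UTC on Apr 14.
Add 9 hours and 35 minutes leg 1 → 6:25 AM UTC (Apr 15).
Add 4 hours 36 minutes layover in Oslo → 11:01 AM UTC.
Add 11 hours and 50 minutes leg 2 → 10:51 PM UTC.
Vantage Point is UTC+12:45, so local arrival = 10:51 PM + 12:45 = 11:36 AM on Apr 16.

11:36 AM on Apr 16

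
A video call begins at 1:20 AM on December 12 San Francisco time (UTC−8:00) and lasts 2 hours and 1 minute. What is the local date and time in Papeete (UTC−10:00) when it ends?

Convert start to UTC: 1:20 AM + 8:00 = 9:20 AM UTC on Dec 12.
Add 2 hours and 1 minute duration → 11:21 AM UTC.
Papeete is UTC−10:00, so local end time = 11:21 AM − 10:00 = 1:21 AM on Dec 12.

1:21 AM on December 12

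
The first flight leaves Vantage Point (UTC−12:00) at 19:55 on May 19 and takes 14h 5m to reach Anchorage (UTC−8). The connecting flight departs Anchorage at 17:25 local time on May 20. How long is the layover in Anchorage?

3 hours 25 minutes

Convert departure to UTC: 19:55 + 12:00 = 07:55 UTC on May 20.
Add 14 hours and 5 minutes flight time → 22:00 UTC.
Anchorage is UTC−8:00, so local arrival = 22:00 − 8:00 = 14:00 on May 20.
Layover = 17:25 − 14:00 = 3 hours 25 minutes.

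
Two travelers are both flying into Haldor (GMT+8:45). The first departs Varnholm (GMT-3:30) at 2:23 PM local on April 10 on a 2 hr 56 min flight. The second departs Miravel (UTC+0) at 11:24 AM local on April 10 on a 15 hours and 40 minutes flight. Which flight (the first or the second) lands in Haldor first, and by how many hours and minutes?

the first, by 6 hours 15 minutes

Flight 1 in UTC: 2:23 PM + 3:30 = 5:53 PM on Apr 10.
+2 hours 56 minutes → arrive 8:49 PM UTC on Apr 10.
Flight 2 departs at 11:24 AM UTC (Apr 10).
+15 hours and 40 minutes → arrive 3:04 AM UTC on Apr 11.
Flight 1 lands earlier by 6 hours 15 minutes.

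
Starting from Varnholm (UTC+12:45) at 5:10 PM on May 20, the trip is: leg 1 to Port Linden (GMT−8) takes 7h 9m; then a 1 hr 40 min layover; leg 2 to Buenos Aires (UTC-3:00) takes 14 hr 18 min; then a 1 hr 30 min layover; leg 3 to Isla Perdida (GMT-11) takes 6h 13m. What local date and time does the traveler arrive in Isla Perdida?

12:15 AM on May 21

Convert departure to UTC: 5:10 PM − 12:45 = 4:25 AM UTC on May 20.
Add 7 hours and 9 minutes leg 1 → 11:34 AM UTC.
Add 1 hour 40 minutes layover in Port Linden → 1:14 PM UTC.
Add 14 hours 18 minutes leg 2 → 3:32 AM UTC (May 21).
Add 1 hour and 30 minutes layover in Buenos Aires → 5:02 AM UTC.
Add 6 hours and 13 minutes leg 3 → 11:15 AM UTC.
Isla Perdida is UTC−11:00, so local arrival = 11:15 AM − 11:00 = 12:15 AM on May 21.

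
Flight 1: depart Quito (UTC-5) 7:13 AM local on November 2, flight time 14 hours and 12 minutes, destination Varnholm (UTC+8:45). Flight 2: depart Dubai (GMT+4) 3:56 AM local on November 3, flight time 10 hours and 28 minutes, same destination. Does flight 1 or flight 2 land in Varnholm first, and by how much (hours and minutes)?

the first, by 7 hours 59 minutes

Flight 1 in UTC: 7:13 AM + 5:00 = 12:13 PM on Nov 2.
+14 hours 12 minutes → arrive 2:25 AM UTC on Nov 3.
Flight 2 in UTC: 3:56 AM − 4:00 = 11:56 PM on Nov 2.
+10 hours and 28 minutes → arrive 10:24 AM UTC on Nov 3.
Flight 1 lands earlier by 7 hours 59 minutes.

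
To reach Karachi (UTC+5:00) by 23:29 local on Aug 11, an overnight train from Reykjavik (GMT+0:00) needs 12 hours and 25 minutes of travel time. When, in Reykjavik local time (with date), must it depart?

Target arrival in UTC: 23:29 − 5:00 = 18:29 on Aug 11.
Subtract 12 hours 25 minutes → departure 06:04 UTC on Aug 11.
Reykjavik is UTC+0, so departure is 06:04 on Aug 11.

06:04 on August 11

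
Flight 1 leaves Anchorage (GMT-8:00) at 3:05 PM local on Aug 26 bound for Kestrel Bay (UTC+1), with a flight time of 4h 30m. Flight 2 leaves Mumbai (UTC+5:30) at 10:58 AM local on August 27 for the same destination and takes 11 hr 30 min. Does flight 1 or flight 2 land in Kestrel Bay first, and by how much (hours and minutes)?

the first, by 13 hours 23 minutes

Flight 1 in UTC: 3:05 PM + 8:00 = 11:05 PM on Aug 26.
+4 hours 30 minutes → arrive 3:35 AM UTC on Aug 27.
Flight 2 in UTC: 10:58 AM − 5:30 = 5:28 AM on Aug 27.
+11 hours and 30 minutes → arrive 4:58 PM UTC on Aug 27.
Flight 1 lands earlier by 13 hours 23 minutes.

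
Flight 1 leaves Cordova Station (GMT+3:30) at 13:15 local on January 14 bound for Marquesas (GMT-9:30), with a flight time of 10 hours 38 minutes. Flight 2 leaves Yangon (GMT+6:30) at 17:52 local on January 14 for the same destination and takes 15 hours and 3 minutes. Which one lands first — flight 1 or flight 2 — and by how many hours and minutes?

the first, by 6 hours 2 minutes

Flight 1 in UTC: 13:15 − 3:30 = 09:45 on Jan 14.
+10 hours and 38 minutes → arrive 20:23 UTC on Jan 14.
Flight 2 in UTC: 17:52 − 6:30 = 11:22 on Jan 14.
+15 hours 3 minutes → arrive 02:25 UTC on Jan 15.
Flight 1 lands earlier by 6 hours 2 minutes.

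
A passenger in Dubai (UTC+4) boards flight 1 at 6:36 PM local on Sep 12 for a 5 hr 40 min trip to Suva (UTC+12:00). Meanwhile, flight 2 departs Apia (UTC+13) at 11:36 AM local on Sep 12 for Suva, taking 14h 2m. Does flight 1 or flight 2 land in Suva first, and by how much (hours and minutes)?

Flight 1 in UTC: 6:36 PM − 4:00 = 2:36 PM on Sep 12.
+5 hours and 40 minutes → arrive 8:16 PM UTC on Sep 12.
Flight 2 in UTC: 11:36 AM − 13:00 = 10:36 PM on Sep 11.
+14 hours 2 minutes → arrive 12:38 PM UTC on Sep 12.
Flight 2 lands earlier by 7 hours 38 minutes.

the second, by 7 hours 38 minutes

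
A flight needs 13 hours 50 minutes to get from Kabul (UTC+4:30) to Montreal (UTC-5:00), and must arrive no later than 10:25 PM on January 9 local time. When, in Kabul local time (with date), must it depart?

6:05 PM on January 9

Target arrival in UTC: 10:25 PM + 5:00 = 3:25 AM on Jan 10.
Subtract 13 hours and 50 minutes → departure 1:35 PM UTC on Jan 9.
Kabul is UTC+4:30: 1:35 PM + 4:30 = 6:05 PM on Jan 9.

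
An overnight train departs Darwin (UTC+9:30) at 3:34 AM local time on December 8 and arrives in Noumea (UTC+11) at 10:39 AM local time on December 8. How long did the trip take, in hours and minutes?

Departure in UTC: 3:34 AM − 9:30 = 6:04 PM on Dec 7.
Arrival in UTC: 10:39 AM − 11:00 = 11:39 PM on Dec 7.
Elapsed = 11:39 PM − 6:04 PM = 5 hours 35 minutes.

5 hours 35 minutes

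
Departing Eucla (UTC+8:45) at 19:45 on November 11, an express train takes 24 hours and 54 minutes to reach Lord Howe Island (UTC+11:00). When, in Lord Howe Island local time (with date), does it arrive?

Lord Howe Island is 2:15 ahead of Eucla.
After 24 hours and 54 minutes it is 20:39 (Nov 12) in Eucla.
Shift by the zone difference: 20:39 + 2:15 = 22:54 on Nov 12 in Lord Howe Island.

22:54 on November 12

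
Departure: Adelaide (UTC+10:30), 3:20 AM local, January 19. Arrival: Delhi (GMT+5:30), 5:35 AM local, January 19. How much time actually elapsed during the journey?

7 hours 15 minutes

Departure in UTC: 3:20 AM − 10:30 = 4:50 PM on Jan 18.
Arrival in UTC: 5:35 AM − 5:30 = 12:05 AM on Jan 19.
Elapsed = 12:05 AM − 4:50 PM (+1 day) = 7 hours 15 minutes.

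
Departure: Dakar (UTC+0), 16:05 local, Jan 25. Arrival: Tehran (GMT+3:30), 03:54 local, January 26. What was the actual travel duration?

Departure is already UTC: 16:05 on Jan 25.
Arrival in UTC: 03:54 − 3:30 = 00:24 on Jan 26.
Elapsed = 00:24 − 16:05 (+1 day) = 8 hours 19 minutes.

8 hours 19 minutes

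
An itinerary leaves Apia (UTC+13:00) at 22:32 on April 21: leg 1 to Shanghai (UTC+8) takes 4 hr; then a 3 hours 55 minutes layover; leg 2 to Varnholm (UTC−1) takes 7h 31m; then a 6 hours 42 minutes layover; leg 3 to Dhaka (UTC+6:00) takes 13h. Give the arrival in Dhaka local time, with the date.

02:40 on April 23

Convert departure to UTC: 22:32 − 13:00 = 09:32 UTC on Apr 21.
Add 4 hours leg 1 → 13:32 UTC.
Add 3 hours and 55 minutes layover in Shanghai → 17:27 UTC.
Add 7 hours and 31 minutes leg 2 → 00:58 UTC (Apr 22).
Add 6 hours and 42 minutes layover in Varnholm → 07:40 UTC.
Add 13 hours leg 3 → 20:40 UTC.
Dhaka is UTC+6:00, so local arrival = 20:40 + 6:00 = 02:40 on Apr 23.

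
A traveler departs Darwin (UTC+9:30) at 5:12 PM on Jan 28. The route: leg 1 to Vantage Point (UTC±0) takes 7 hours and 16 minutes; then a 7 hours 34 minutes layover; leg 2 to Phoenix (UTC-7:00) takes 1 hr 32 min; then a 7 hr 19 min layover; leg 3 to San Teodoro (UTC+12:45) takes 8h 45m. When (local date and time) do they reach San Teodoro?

Convert departure to UTC: 5:12 PM − 9:30 = 7:42 AM UTC on Jan 28.
Add 7 hours 16 minutes leg 1 → 2:58 PM UTC.
Add 7 hours and 34 minutes layover in Vantage Point → 10:32 PM UTC.
Add 1 hour 32 minutes leg 2 → 12:04 AM UTC (Jan 29).
Add 7 hours and 19 minutes layover in Phoenix → 7:23 AM UTC.
Add 8 hours and 45 minutes leg 3 → 4:08 PM UTC.
San Teodoro is UTC+12:45, so local arrival = 4:08 PM + 12:45 = 4:53 AM on Jan 30.

4:53 AM on January 30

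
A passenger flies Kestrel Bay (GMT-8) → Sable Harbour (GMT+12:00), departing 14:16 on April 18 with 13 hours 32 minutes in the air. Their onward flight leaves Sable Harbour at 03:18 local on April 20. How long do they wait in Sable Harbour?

Convert departure to UTC: 14:16 + 8:00 = 22:16 UTC on Apr 18.
Add 13 hours 32 minutes flight time → 11:48 UTC (Apr 19).
Sable Harbour is UTC+12:00, so local arrival = 11:48 + 12:00 = 23:48 on Apr 19.
Layover = 03:18 − 23:48 (+1 day) = 3 hours 30 minutes.

3 hours 30 minutes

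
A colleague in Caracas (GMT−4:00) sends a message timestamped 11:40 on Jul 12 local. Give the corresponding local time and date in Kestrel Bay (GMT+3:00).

Kestrel Bay is 7:00 ahead of Caracas.
Shift by the zone difference: 11:40 + 7:00 = 18:40 on Jul 12 in Kestrel Bay.

18:40 on July 12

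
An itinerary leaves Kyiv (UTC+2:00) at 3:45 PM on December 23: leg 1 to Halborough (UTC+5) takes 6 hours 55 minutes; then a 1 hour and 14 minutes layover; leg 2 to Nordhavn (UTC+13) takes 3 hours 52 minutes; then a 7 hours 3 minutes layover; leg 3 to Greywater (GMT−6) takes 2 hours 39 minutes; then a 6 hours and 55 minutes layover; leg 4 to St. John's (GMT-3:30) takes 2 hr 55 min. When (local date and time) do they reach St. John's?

Convert departure to UTC: 3:45 PM − 2:00 = 1:45 PM UTC on Dec 23.
Add 6 hours 55 minutes leg 1 → 8:40 PM UTC.
Add 1 hour and 14 minutes layover in Halborough → 9:54 PM UTC.
Add 3 hours 52 minutes leg 2 → 1:46 AM UTC (Dec 24).
Add 7 hours and 3 minutes layover in Nordhavn → 8:49 AM UTC.
Add 2 hours 39 minutes leg 3 → 11:28 AM UTC.
Add 6 hours 55 minutes layover in Greywater → 6:23 PM UTC.
Add 2 hours and 55 minutes leg 4 → 9:18 PM UTC.
St. John's is UTC−3:30, so local arrival = 9:18 PM − 3:30 = 5:48 PM on Dec 24.

5:48 PM on December 24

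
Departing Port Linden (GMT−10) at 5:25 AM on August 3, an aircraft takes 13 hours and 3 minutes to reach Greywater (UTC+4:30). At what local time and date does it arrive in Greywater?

8:58 AM on August 4

Convert departure to UTC: 5:25 AM + 10:00 = 3:25 PM UTC on Aug 3.
Add 13 hours and 3 minutes travel time → 4:28 AM UTC (Aug 4).
Greywater is UTC+4:30, so local arrival = 4:28 AM + 4:30 = 8:58 AM on Aug 4.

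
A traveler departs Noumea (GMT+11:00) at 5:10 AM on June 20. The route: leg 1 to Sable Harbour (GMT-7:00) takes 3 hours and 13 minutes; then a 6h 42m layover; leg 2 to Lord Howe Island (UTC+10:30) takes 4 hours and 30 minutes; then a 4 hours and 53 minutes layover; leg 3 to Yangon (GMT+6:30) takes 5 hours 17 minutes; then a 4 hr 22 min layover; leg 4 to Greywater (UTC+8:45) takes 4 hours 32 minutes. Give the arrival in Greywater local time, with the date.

12:24 PM on June 21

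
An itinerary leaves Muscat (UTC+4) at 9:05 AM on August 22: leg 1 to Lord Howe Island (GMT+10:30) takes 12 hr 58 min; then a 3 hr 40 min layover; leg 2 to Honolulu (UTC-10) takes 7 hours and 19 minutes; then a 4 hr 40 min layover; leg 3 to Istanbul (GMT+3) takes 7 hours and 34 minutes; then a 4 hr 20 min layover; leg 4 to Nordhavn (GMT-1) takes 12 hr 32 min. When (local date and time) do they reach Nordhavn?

Convert departure to UTC: 9:05 AM − 4:00 = 5:05 AM UTC on Aug 22.
Add 12 hours and 58 minutes leg 1 → 6:03 PM UTC.
Add 3 hours and 40 minutes layover in Lord Howe Island → 9:43 PM UTC.
Add 7 hours and 19 minutes leg 2 → 5:02 AM UTC (Aug 23).
Add 4 hours 40 minutes layover in Honolulu → 9:42 AM UTC.
Add 7 hours 34 minutes leg 3 → 5:16 PM UTC.
Add 4 hours 20 minutes layover in Istanbul → 9:36 PM UTC.
Add 12 hours 32 minutes leg 4 → 10:08 AM UTC (Aug 24).
Nordhavn is UTC−1:00, so local arrival = 10:08 AM − 1:00 = 9:08 AM on Aug 24.

9:08 AM on Aug 24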